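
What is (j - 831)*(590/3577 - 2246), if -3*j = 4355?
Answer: 18337464832/3577 ≈ 5.1265e+6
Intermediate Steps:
j = -4355/3 (j = -⅓*4355 = -4355/3 ≈ -1451.7)
(j - 831)*(590/3577 - 2246) = (-4355/3 - 831)*(590/3577 - 2246) = -6848*(590*(1/3577) - 2246)/3 = -6848*(590/3577 - 2246)/3 = -6848/3*(-8033352/3577) = 18337464832/3577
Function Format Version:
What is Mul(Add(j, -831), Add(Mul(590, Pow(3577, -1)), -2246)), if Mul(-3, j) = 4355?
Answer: Rational(18337464832, 3577) ≈ 5.1265e+6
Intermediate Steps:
j = Rational(-4355, 3) (j = Mul(Rational(-1, 3), 4355) = Rational(-4355, 3) ≈ -1451.7)
Mul(Add(j, -831), Add(Mul(590, Pow(3577, -1)), -2246)) = Mul(Add(Rational(-4355, 3), -831), Add(Mul(590, Pow(3577, -1)), -2246)) = Mul(Rational(-6848, 3), Add(Mul(590, Rational(1, 3577)), -2246)) = Mul(Rational(-6848, 3), Add(Rational(590, 3577), -2246)) = Mul(Rational(-6848, 3), Rational(-8033352, 3577)) = Rational(18337464832, 3577)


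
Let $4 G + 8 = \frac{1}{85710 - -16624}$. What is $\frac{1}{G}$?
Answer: $- \frac{409336}{818671} \approx -0.5$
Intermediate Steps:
$G = - \frac{818671}{409336}$ ($G = -2 + \frac{1}{4 \left(85710 - -16624\right)} = -2 + \frac{1}{4 \left(85710 + 16624\right)} = -2 + \frac{1}{4 \cdot 102334} = -2 + \frac{1}{4} \cdot \frac{1}{102334} = -2 + \frac{1}{409336} = - \frac{818671}{409336} \approx -2.0$)
$\frac{1}{G} = \frac{1}{- \frac{818671}{409336}} = - \frac{409336}{818671}$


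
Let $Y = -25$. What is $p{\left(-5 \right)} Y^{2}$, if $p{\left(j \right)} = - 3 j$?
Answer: $9375$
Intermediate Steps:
$p{\left(-5 \right)} Y^{2} = \left(-3\right) \left(-5\right) \left(-25\right)^{2} = 15 \cdot 625 = 9375$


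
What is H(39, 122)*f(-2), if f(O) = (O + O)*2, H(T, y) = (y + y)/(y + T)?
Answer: -1952/161 ≈ -12.124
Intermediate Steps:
H(T, y) = 2*y/(T + y) (H(T, y) = (2*y)/(T + y) = 2*y/(T + y))
f(O) = 4*O (f(O) = (2*O)*2 = 4*O)
H(39, 122)*f(-2) = (2*122/(39 + 122))*(4*(-2)) = (2*122/161)*(-8) = (2*122*(1/161))*(-8) = (244/161)*(-8) = -1952/161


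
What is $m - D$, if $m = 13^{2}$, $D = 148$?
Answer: $21$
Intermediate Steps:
$m = 169$
$m - D = 169 - 148 = 21$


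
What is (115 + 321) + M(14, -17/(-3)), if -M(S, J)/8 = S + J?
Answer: 836/3 ≈ 278.67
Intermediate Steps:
M(S, J) = -8*J - 8*S (M(S, J) = -8*(S + J) = -8*(J + S) = -8*J - 8*S)
(115 + 321) + M(14, -17/(-3)) = (115 + 321) + (-(-136)/(-3) - 8*14) = 436 + (-(-136)*(-1)/3 - 112) = 436 + (-8*17/3 - 112) = 436 + (-136/3 - 112) = 436 - 472/3 = 836/3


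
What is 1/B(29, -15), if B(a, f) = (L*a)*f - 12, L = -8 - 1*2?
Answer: 1/4338 ≈ 0.00023052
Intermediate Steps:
L = -10 (L = -8 - 2 = -10)
B(a, f) = -12 - 10*a*f (B(a, f) = (-10*a)*f - 12 = -10*a*f - 12 = -12 - 10*a*f)
1/B(29, -15) = 1/(-12 - 10*29*(-15)) = 1/(-12 + 4350) = 1/4338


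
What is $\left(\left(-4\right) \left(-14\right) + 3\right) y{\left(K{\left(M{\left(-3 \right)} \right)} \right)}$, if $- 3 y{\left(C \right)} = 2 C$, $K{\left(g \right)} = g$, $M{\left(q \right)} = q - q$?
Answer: $0$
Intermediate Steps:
$M{\left(q \right)} = 0$
$y{\left(C \right)} = - \frac{2 C}{3}$
$\left(\left(-4\right) \left(-14\right) + 3\right) y{\left(K{\left(M{\left(-3 \right)} \right)} \right)} = \left(\left(-4\right) \left(-14\right) + 3\right) \left(\left(- \frac{2}{3}\right) 0\right) = \left(56 + 3\right) 0 = 59 \cdot 0 = 0$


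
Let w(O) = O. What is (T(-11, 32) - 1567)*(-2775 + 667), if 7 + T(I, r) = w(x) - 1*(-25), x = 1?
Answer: 3263184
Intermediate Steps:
T(I, r) = 19 (T(I, r) = -7 + (1 - 1*(-25)) = -7 + (1 + 25) = -7 + 26 = 19)
(T(-11, 32) - 1567)*(-2775 + 667) = (19 - 1567)*(-2775 + 667) = -1548*(-2108) = 3263184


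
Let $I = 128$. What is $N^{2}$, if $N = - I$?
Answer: $16384$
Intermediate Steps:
$N = -128$ ($N = \left(-1\right) 128 = -128$)
$N^{2} = \left(-128\right)^{2} = 16384$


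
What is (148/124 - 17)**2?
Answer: 240100/961 ≈ 249.84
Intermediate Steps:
(148/124 - 17)**2 = (148*(1/124) - 17)**2 = (37/31 - 17)**2 = (-490/31)**2 = 240100/961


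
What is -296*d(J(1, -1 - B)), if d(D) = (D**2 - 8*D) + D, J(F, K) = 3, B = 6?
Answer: 3552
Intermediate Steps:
d(D) = D**2 - 7*D
-296*d(J(1, -1 - B)) = -888*(-7 + 3) = -888*(-4) = -296*(-12) = 3552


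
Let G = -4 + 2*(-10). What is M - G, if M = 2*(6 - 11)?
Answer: 14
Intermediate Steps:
M = -10 (M = 2*(-5) = -10)
G = -24 (G = -4 - 20 = -24)
M - G = -10 - 1*(-24) = -10 + 24 = 14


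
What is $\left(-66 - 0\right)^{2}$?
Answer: $4356$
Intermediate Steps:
$\left(-66 - 0\right)^{2} = \left(-66 + 0\right)^{2} = \left(-66\right)^{2} = 4356$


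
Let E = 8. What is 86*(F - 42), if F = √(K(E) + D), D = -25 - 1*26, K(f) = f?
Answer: -3612 + 86*I*√43 ≈ -3612.0 + 563.94*I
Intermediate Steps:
D = -51 (D = -25 - 26 = -51)
F = I*√43 (F = √(8 - 51) = √(-43) = I*√43 ≈ 6.5574*I)
86*(F - 42) = 86*(I*√43 - 42) = 86*(-42 + I*√43) = -3612 + 86*I*√43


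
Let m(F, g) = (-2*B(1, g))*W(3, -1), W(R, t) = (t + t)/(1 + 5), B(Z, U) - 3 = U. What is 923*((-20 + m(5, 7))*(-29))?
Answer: 1070680/3 ≈ 3.5689e+5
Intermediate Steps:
B(Z, U) = 3 + U
W(R, t) = t/3 (W(R, t) = (2*t)/6 = (2*t)*(1/6) = t/3)
m(F, g) = 2 + 2*g/3 (m(F, g) = (-2*(3 + g))*((1/3)*(-1)) = (-6 - 2*g)*(-1/3) = 2 + 2*g/3)
923*((-20 + m(5, 7))*(-29)) = 923*((-20 + (2 + (2/3)*7))*(-29)) = 923*((-20 + (2 + 14/3))*(-29)) = 923*((-20 + 20/3)*(-29)) = 923*(-40/3*(-29)) = 923*(1160/3) = 1070680/3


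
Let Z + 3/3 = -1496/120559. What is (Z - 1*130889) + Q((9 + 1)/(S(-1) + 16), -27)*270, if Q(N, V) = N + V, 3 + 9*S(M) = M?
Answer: -116465429627/843913 ≈ -1.3801e+5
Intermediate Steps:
S(M) = -⅓ + M/9
Z = -122055/120559 (Z = -1 - 1496/120559 = -122055/120559 ≈ -1.0124)
(Z - 1*130889) + Q((9 + 1)/(S(-1) + 16), -27)*270 = (-122055/120559 - 1*130889) + ((9 + 1)/((-⅓ + (⅑)*(-1)) + 16) - 27)*270 = (-122055/120559 - 130889) + (10/((-⅓ - ⅑) + 16) - 27)*270 = -15779969006/120559 + (10/(-4/9 + 16) - 27)*270 = -15779969006/120559 + (10/(140/9) - 27)*270 = -15779969006/120559 + (10*(9/140) - 27)*270 = -15779969006/120559 + (9/14 - 27)*270 = -15779969006/120559 - 369/14*270 = -15779969006/120559 - 49815/7 = -116465429627/843913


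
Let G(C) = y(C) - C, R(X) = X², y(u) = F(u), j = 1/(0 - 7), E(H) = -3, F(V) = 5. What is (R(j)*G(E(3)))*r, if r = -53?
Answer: -424/49 ≈ -8.6531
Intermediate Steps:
j = -⅐ (j = 1/(-7) = -⅐ ≈ -0.14286)
y(u) = 5
G(C) = 5 - C
(R(j)*G(E(3)))*r = ((-⅐)²*(5 - 1*(-3)))*(-53) = ((5 + 3)/49)*(-53) = ((1/49)*8)*(-53) = (8/49)*(-53) = -424/49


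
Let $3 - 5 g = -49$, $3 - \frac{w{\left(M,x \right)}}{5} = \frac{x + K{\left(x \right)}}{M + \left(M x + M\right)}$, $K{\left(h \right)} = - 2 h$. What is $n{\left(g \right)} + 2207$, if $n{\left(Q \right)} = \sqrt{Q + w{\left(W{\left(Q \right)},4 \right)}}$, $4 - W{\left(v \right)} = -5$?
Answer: $2207 + \frac{7 \sqrt{1065}}{45} \approx 2212.1$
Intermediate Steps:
$W{\left(v \right)} = 9$ ($W{\left(v \right)} = 4 - -5 = 4 + 5 = 9$)
$w{\left(M,x \right)} = 15 + \frac{5 x}{2 M + M x}$ ($w{\left(M,x \right)} = 15 - 5 \frac{x - 2 x}{M + \left(M x + M\right)} = 15 - 5 \frac{\left(-1\right) x}{M + \left(M + M x\right)} = 15 - 5 \frac{\left(-1\right) x}{2 M + M x} = 15 - 5 \left(- \frac{x}{2 M + M x}\right) = 15 + \frac{5 x}{2 M + M x}$)
$g = \frac{52}{5}$ ($g = \frac{3}{5} - - \frac{49}{5} = \frac{3}{5} + \frac{49}{5} = \frac{52}{5} \approx 10.4$)
$n{\left(Q \right)} = \sqrt{\frac{415}{27} + Q}$ ($n{\left(Q \right)} = \sqrt{Q + \frac{5 \left(4 + 6 \cdot 9 + 3 \cdot 9 \cdot 4\right)}{9 \left(2 + 4\right)}} = \sqrt{Q + 5 \cdot \frac{1}{9} \cdot \frac{1}{6} \left(4 + 54 + 108\right)} = \sqrt{Q + 5 \cdot \frac{1}{9} \cdot \frac{1}{6} \cdot 166} = \sqrt{Q + \frac{415}{27}} = \sqrt{\frac{415}{27} + Q}$)
$n{\left(g \right)} + 2207 = \frac{\sqrt{1245 + 81 \cdot \frac{52}{5}}}{9} + 2207 = \frac{\sqrt{1245 + \frac{4212}{5}}}{9} + 2207 = \frac{\sqrt{\frac{10437}{5}}}{9} + 2207 = \frac{\frac{7}{5} \sqrt{1065}}{9} + 2207 = \frac{7 \sqrt{1065}}{45} + 2207 = 2207 + \frac{7 \sqrt{1065}}{45}$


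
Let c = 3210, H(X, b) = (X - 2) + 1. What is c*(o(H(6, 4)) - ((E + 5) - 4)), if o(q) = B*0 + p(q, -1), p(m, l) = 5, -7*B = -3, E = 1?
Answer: 9630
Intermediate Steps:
B = 3/7 (B = -1/7*(-3) = 3/7 ≈ 0.42857)
H(X, b) = -1 + X (H(X, b) = (-2 + X) + 1 = -1 + X)
o(q) = 5 (o(q) = (3/7)*0 + 5 = 0 + 5 = 5)
c*(o(H(6, 4)) - ((E + 5) - 4)) = 3210*(5 - ((1 + 5) - 4)) = 3210*(5 - (6 - 4)) = 3210*(5 - 1*2) = 3210*(5 - 2) = 3210*3 = 9630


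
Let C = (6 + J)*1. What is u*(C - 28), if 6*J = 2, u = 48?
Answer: -1040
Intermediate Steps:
J = 1/3 (J = (1/6)*2 = 1/3 ≈ 0.33333)
C = 19/3 (C = (6 + 1/3)*1 = (19/3)*1 = 19/3 ≈ 6.3333)
u*(C - 28) = 48*(19/3 - 28) = 48*(-65/3) = -1040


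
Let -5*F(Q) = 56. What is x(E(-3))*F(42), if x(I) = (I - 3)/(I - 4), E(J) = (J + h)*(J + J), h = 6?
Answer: -588/55 ≈ -10.691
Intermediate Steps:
E(J) = 2*J*(6 + J) (E(J) = (J + 6)*(J + J) = (6 + J)*(2*J) = 2*J*(6 + J))
F(Q) = -56/5 (F(Q) = -1/5*56 = -56/5)
x(I) = (-3 + I)/(-4 + I)
x(E(-3))*F(42) = ((-3 + 2*(-3)*(6 - 3))/(-4 + 2*(-3)*(6 - 3)))*(-56/5) = ((-3 + 2*(-3)*3)/(-4 + 2*(-3)*3))*(-56/5) = ((-3 - 18)/(-4 - 18))*(-56/5) = (-21/(-22))*(-56/5) = -1/22*(-21)*(-56/5) = (21/22)*(-56/5) = -588/55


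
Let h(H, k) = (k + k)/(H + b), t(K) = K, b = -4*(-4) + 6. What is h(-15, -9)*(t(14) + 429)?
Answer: -7974/7 ≈ -1139.1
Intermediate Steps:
b = 22 (b = 16 + 6 = 22)
h(H, k) = 2*k/(22 + H) (h(H, k) = (k + k)/(H + 22) = (2*k)/(22 + H) = 2*k/(22 + H))
h(-15, -9)*(t(14) + 429) = (2*(-9)/(22 - 15))*(14 + 429) = (2*(-9)/7)*443 = (2*(-9)*(1/7))*443 = -18/7*443 = -7974/7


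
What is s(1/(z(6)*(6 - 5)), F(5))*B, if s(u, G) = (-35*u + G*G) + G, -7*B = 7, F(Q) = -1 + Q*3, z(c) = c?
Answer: -1225/6 ≈ -204.17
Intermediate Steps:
F(Q) = -1 + 3*Q
B = -1 (B = -1/7*7 = -1)
s(u, G) = G + G**2 - 35*u (s(u, G) = (-35*u + G**2) + G = (G**2 - 35*u) + G = G + G**2 - 35*u)
s(1/(z(6)*(6 - 5)), F(5))*B = ((-1 + 3*5) + (-1 + 3*5)**2 - 35*1/(6*(6 - 5)))*(-1) = ((-1 + 15) + (-1 + 15)**2 - 35/(6*1))*(-1) = (14 + 14**2 - 35/6)*(-1) = (14 + 196 - 35*1/6)*(-1) = (14 + 196 - 35/6)*(-1) = (1225/6)*(-1) = -1225/6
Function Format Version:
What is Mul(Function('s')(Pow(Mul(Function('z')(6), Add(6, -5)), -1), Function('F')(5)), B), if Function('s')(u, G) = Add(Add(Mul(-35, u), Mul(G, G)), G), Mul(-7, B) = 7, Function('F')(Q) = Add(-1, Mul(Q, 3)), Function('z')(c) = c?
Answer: Rational(-1225, 6) ≈ -204.17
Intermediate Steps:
Function('F')(Q) = Add(-1, Mul(3, Q))
B = -1 (B = Mul(Rational(-1, 7), 7) = -1)
Function('s')(u, G) = Add(G, Pow(G, 2), Mul(-35, u)) (Function('s')(u, G) = Add(Add(Mul(-35, u), Pow(G, 2)), G) = Add(Add(Pow(G, 2), Mul(-35, u)), G) = Add(G, Pow(G, 2), Mul(-35, u)))
Mul(Function('s')(Pow(Mul(Function('z')(6), Add(6, -5)), -1), Function('F')(5)), B) = Mul(Add(Add(-1, Mul(3, 5)), Pow(Add(-1, Mul(3, 5)), 2), Mul(-35, Pow(Mul(6, Add(6, -5)), -1))), -1) = Mul(Add(Add(-1, 15), Pow(Add(-1, 15), 2), Mul(-35, Pow(Mul(6, 1), -1))), -1) = Mul(Add(14, Pow(14, 2), Mul(-35, Pow(6, -1))), -1) = Mul(Add(14, 196, Mul(-35, Rational(1, 6))), -1) = Mul(Add(14, 196, Rational(-35, 6)), -1) = Mul(Rational(1225, 6), -1) = Rational(-1225, 6)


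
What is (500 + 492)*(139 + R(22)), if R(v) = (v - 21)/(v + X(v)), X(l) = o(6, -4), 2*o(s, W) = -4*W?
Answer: 2068816/15 ≈ 1.3792e+5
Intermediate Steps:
o(s, W) = -2*W (o(s, W) = (-4*W)/2 = -2*W)
X(l) = 8 (X(l) = -2*(-4) = 8)
R(v) = (-21 + v)/(8 + v) (R(v) = (v - 21)/(v + 8) = (-21 + v)/(8 + v))
(500 + 492)*(139 + R(22)) = (500 + 492)*(139 + (-21 + 22)/(8 + 22)) = 992*(139 + 1/30) = 992*(4171/30) = 2068816/15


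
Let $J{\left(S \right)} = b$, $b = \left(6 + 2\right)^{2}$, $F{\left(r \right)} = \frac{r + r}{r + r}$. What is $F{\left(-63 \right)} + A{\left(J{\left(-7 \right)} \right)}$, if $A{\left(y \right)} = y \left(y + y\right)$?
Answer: $8193$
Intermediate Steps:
$F{\left(r \right)} = 1$ ($F{\left(r \right)} = \frac{2 r}{2 r} = 2 r \frac{1}{2 r} = 1$)
$b = 64$ ($b = 8^{2} = 64$)
$J{\left(S \right)} = 64$
$A{\left(y \right)} = 2 y^{2}$ ($A{\left(y \right)} = y 2 y = 2 y^{2}$)
$F{\left(-63 \right)} + A{\left(J{\left(-7 \right)} \right)} = 1 + 2 \cdot 64^{2} = 1 + 2 \cdot 4096 = 1 + 8192 = 8193$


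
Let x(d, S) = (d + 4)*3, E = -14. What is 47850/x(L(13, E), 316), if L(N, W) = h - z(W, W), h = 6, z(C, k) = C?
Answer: 7975/12 ≈ 664.58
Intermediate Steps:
L(N, W) = 6 - W
x(d, S) = 12 + 3*d (x(d, S) = (4 + d)*3 = 12 + 3*d)
47850/x(L(13, E), 316) = 47850/(12 + 3*(6 - 1*(-14))) = 47850/(12 + 3*(6 + 14)) = 47850/(12 + 3*20) = 47850/(12 + 60) = 47850/72 = 47850*(1/72) = 7975/12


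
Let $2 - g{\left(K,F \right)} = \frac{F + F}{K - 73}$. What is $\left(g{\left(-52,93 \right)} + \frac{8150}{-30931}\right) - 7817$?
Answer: $- \frac{30210986209}{3866375} \approx -7813.8$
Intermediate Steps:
$g{\left(K,F \right)} = 2 - \frac{2 F}{-73 + K}$ ($g{\left(K,F \right)} = 2 - \frac{F + F}{K - 73} = 2 - \frac{2 F}{-73 + K}$)
$\left(g{\left(-52,93 \right)} + \frac{8150}{-30931}\right) - 7817 = \left(\frac{2 \left(-73 - 52 - 93\right)}{-73 - 52} + \frac{8150}{-30931}\right) - 7817 = \left(\frac{2 \left(-73 - 52 - 93\right)}{-125} + 8150 \left(- \frac{1}{30931}\right)\right) - 7817 = \left(2 \left(- \frac{1}{125}\right) \left(-218\right) - \frac{8150}{30931}\right) - 7817 = \left(\frac{436}{125} - \frac{8150}{30931}\right) - 7817 = \frac{12467166}{3866375} - 7817 = - \frac{30210986209}{3866375}$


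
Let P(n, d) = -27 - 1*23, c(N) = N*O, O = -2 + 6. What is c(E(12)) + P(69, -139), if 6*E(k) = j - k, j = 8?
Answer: -158/3 ≈ -52.667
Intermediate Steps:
O = 4
E(k) = 4/3 - k/6 (E(k) = (8 - k)/6 = 4/3 - k/6)
c(N) = 4*N (c(N) = N*4 = 4*N)
P(n, d) = -50 (P(n, d) = -27 - 23 = -50)
c(E(12)) + P(69, -139) = 4*(4/3 - ⅙*12) - 50 = 4*(4/3 - 2) - 50 = 4*(-⅔) - 50 = -8/3 - 50 = -158/3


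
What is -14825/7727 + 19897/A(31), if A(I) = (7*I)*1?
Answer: 150527094/1676759 ≈ 89.773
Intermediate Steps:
A(I) = 7*I
-14825/7727 + 19897/A(31) = -14825/7727 + 19897/((7*31)) = -14825*1/7727 + 19897/217 = -14825/7727 + 19897*(1/217) = -14825/7727 + 19897/217 = 150527094/1676759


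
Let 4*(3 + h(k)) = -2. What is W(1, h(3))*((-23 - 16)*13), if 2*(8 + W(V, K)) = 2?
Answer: 3549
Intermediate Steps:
h(k) = -7/2 (h(k) = -3 + (1/4)*(-2) = -3 - 1/2 = -7/2)
W(V, K) = -7 (W(V, K) = -8 + (1/2)*2 = -8 + 1 = -7)
W(1, h(3))*((-23 - 16)*13) = -7*(-23 - 16)*13 = -(-273)*13 = -7*(-507) = 3549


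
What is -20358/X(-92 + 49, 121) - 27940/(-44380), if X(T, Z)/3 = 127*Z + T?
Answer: 1058249/5667326 ≈ 0.18673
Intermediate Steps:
X(T, Z) = 3*T + 381*Z (X(T, Z) = 3*(127*Z + T) = 3*(T + 127*Z) = 3*T + 381*Z)
-20358/X(-92 + 49, 121) - 27940/(-44380) = -20358/(3*(-92 + 49) + 381*121) - 27940/(-44380) = -20358/(3*(-43) + 46101) - 27940*(-1/44380) = -20358/(-129 + 46101) + 1397/2219 = -20358/45972 + 1397/2219 = -20358*1/45972 + 1397/2219 = -1131/2554 + 1397/2219 = 1058249/5667326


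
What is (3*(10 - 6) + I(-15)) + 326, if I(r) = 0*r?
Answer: 338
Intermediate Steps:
I(r) = 0
(3*(10 - 6) + I(-15)) + 326 = (3*(10 - 6) + 0) + 326 = (3*4 + 0) + 326 = (12 + 0) + 326 = 12 + 326 = 338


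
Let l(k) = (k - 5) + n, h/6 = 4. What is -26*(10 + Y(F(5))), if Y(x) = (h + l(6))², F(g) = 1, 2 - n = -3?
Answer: -23660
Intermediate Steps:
h = 24 (h = 6*4 = 24)
n = 5 (n = 2 - 1*(-3) = 2 + 3 = 5)
l(k) = k (l(k) = (k - 5) + 5 = (-5 + k) + 5 = k)
Y(x) = 900 (Y(x) = (24 + 6)² = 30² = 900)
-26*(10 + Y(F(5))) = -26*(10 + 900) = -26*910 = -23660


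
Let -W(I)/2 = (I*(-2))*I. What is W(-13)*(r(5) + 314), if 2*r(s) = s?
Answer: 213954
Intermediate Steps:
r(s) = s/2
W(I) = 4*I² (W(I) = -2*I*(-2)*I = -2*(-2*I)*I = -(-4)*I² = 4*I²)
W(-13)*(r(5) + 314) = (4*(-13)²)*((½)*5 + 314) = (4*169)*(5/2 + 314) = 676*(633/2) = 213954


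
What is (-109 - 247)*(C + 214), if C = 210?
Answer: -150944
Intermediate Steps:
(-109 - 247)*(C + 214) = (-109 - 247)*(210 + 214) = -356*424 = -150944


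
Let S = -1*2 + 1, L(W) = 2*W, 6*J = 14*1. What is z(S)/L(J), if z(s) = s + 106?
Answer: 45/2 ≈ 22.500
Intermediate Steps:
J = 7/3 (J = (14*1)/6 = (⅙)*14 = 7/3 ≈ 2.3333)
S = -1 (S = -2 + 1 = -1)
z(s) = 106 + s
z(S)/L(J) = (106 - 1)/((2*(7/3))) = 105/(14/3) = 105*(3/14) = 45/2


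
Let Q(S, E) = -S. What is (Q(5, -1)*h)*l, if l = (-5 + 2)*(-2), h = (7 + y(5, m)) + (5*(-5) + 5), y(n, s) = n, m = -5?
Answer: 240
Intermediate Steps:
h = -8 (h = (7 + 5) + (5*(-5) + 5) = 12 + (-25 + 5) = 12 - 20 = -8)
l = 6 (l = -3*(-2) = 6)
(Q(5, -1)*h)*l = (-1*5*(-8))*6 = -5*(-8)*6 = 40*6 = 240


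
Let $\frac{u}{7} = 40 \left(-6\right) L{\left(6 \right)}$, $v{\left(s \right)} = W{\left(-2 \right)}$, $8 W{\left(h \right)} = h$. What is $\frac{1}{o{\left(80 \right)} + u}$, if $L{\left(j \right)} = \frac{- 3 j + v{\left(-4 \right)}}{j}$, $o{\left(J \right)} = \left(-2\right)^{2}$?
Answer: $\frac{1}{5114} \approx 0.00019554$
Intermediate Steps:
$o{\left(J \right)} = 4$
$W{\left(h \right)} = \frac{h}{8}$
$v{\left(s \right)} = - \frac{1}{4}$ ($v{\left(s \right)} = \frac{1}{8} \left(-2\right) = - \frac{1}{4}$)
$L{\left(j \right)} = \frac{- \frac{1}{4} - 3 j}{j}$ ($L{\left(j \right)} = \frac{- 3 j - \frac{1}{4}}{j} = \frac{- \frac{1}{4} - 3 j}{j}$)
$u = 5110$ ($u = 7 \cdot 40 \left(-6\right) \left(-3 - \frac{1}{4 \cdot 6}\right) = 7 \left(- 240 \left(-3 - \frac{1}{24}\right)\right) = 7 \left(\left(-240\right) \left(- \frac{73}{24}\right)\right) = 7 \cdot 730 = 5110$)
$\frac{1}{o{\left(80 \right)} + u} = \frac{1}{4 + 5110} = \frac{1}{5114}$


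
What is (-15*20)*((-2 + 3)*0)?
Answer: 0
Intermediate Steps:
(-15*20)*((-2 + 3)*0) = -300*0 = 0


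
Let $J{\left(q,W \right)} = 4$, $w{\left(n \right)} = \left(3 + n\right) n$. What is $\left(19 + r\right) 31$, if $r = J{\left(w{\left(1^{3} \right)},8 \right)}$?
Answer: $713$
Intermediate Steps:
$w{\left(n \right)} = n \left(3 + n\right)$
$r = 4$
$\left(19 + r\right) 31 = \left(19 + 4\right) 31 = 23 \cdot 31 = 713$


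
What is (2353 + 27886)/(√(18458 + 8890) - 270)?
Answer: -1360755/7592 - 30239*√6837/22776 ≈ -289.02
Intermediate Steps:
(2353 + 27886)/(√(18458 + 8890) - 270) = 30239/(√27348 - 270) = 30239/(2*√6837 - 270) = 30239/(-270 + 2*√6837)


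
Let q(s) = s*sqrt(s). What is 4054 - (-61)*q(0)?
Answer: 4054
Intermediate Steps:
q(s) = s**(3/2)
4054 - (-61)*q(0) = 4054 - (-61)*0**(3/2) = 4054 - (-61)*0 = 4054 - 1*0 = 4054 + 0 = 4054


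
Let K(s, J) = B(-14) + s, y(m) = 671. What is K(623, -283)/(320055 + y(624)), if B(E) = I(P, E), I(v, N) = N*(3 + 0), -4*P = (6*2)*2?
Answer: 83/45818 ≈ 0.0018115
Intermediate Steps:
P = -6 (P = -6*2*2/4 = -3*2 = -¼*24 = -6)
I(v, N) = 3*N (I(v, N) = N*3 = 3*N)
B(E) = 3*E
K(s, J) = -42 + s (K(s, J) = 3*(-14) + s = -42 + s)
K(623, -283)/(320055 + y(624)) = (-42 + 623)/(320055 + 671) = 581/320726 = 581*(1/320726) = 83/45818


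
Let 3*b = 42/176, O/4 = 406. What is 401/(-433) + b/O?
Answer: -8186383/8840128 ≈ -0.92605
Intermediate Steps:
O = 1624 (O = 4*406 = 1624)
b = 7/88 (b = (42/176)/3 = (42*(1/176))/3 = (1/3)*(21/88) = 7/88 ≈ 0.079545)
401/(-433) + b/O = 401/(-433) + (7/88)/1624 = 401*(-1/433) + (7/88)*(1/1624) = -401/433 + 1/20416 = -8186383/8840128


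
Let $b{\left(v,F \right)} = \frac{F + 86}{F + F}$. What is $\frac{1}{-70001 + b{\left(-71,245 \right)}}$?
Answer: $- \frac{490}{34300159} \approx -1.4286 \cdot 10^{-5}$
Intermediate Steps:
$b{\left(v,F \right)} = \frac{86 + F}{2 F}$
$\frac{1}{-70001 + b{\left(-71,245 \right)}} = \frac{1}{-70001 + \frac{86 + 245}{2 \cdot 245}} = \frac{1}{-70001 + \frac{1}{2} \cdot \frac{1}{245} \cdot 331} = \frac{1}{-70001 + \frac{331}{490}} = \frac{1}{- \frac{34300159}{490}} = - \frac{490}{34300159}$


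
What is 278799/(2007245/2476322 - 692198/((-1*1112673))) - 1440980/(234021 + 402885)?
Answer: 244628004471000030722492/1257097182762431373 ≈ 1.9460e+5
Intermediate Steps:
278799/(2007245/2476322 - 692198/((-1*1112673))) - 1440980/(234021 + 402885) = 278799/(2007245*(1/2476322) - 692198/(-1112673)) - 1440980/636906 = 278799/(2007245/2476322 - 692198*(-1/1112673)) - 1440980*1/636906 = 278799/(2007245/2476322 + 692198/1112673) - 720490/318453 = 278799/(3947512451641/2755336628706) - 720490/318453 = 278799*(2755336628706/3947512451641) - 720490/318453 = 768185096746604094/3947512451641 - 720490/318453 = 244628004471000030722492/1257097182762431373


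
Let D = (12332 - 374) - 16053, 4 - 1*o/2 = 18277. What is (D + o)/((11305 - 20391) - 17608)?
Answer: 13547/8898 ≈ 1.5225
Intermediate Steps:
o = -36546 (o = 8 - 2*18277 = 8 - 36554 = -36546)
D = -4095 (D = 11958 - 16053 = -4095)
(D + o)/((11305 - 20391) - 17608) = (-4095 - 36546)/((11305 - 20391) - 17608) = -40641/(-9086 - 17608) = -40641/(-26694) = -40641*(-1/26694) = 13547/8898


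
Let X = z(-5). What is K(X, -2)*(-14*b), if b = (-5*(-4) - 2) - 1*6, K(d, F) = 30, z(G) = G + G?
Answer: -5040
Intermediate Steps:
z(G) = 2*G
X = -10 (X = 2*(-5) = -10)
b = 12 (b = (20 - 2) - 6 = 18 - 6 = 12)
K(X, -2)*(-14*b) = 30*(-14*12) = 30*(-168) = -5040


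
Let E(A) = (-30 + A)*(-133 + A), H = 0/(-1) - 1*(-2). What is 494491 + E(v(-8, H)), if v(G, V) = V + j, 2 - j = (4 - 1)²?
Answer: 499321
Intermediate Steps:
j = -7 (j = 2 - (4 - 1)² = 2 - 1*3² = 2 - 1*9 = 2 - 9 = -7)
H = 2 (H = 0*(-1) + 2 = 0 + 2 = 2)
v(G, V) = -7 + V (v(G, V) = V - 7 = -7 + V)
E(A) = (-133 + A)*(-30 + A)
494491 + E(v(-8, H)) = 494491 + (3990 + (-7 + 2)² - 163*(-7 + 2)) = 494491 + (3990 + (-5)² - 163*(-5)) = 494491 + (3990 + 25 + 815) = 494491 + 4830 = 499321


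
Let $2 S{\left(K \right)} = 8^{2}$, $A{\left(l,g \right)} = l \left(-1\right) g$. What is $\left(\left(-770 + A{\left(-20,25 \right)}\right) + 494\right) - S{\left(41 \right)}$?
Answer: $192$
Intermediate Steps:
$A{\left(l,g \right)} = - g l$ ($A{\left(l,g \right)} = - l g = - g l$)
$S{\left(K \right)} = 32$ ($S{\left(K \right)} = \frac{8^{2}}{2} = \frac{1}{2} \cdot 64 = 32$)
$\left(\left(-770 + A{\left(-20,25 \right)}\right) + 494\right) - S{\left(41 \right)} = \left(\left(-770 - 25 \left(-20\right)\right) + 494\right) - 32 = \left(\left(-770 + 500\right) + 494\right) - 32 = \left(-270 + 494\right) - 32 = 224 - 32 = 192$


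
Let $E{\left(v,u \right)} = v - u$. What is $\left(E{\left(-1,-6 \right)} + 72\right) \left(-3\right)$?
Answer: $-231$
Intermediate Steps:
$\left(E{\left(-1,-6 \right)} + 72\right) \left(-3\right) = \left(\left(-1 - -6\right) + 72\right) \left(-3\right) = \left(\left(-1 + 6\right) + 72\right) \left(-3\right) = \left(5 + 72\right) \left(-3\right) = 77 \left(-3\right) = -231$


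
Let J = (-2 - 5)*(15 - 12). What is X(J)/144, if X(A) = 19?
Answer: 19/144 ≈ 0.13194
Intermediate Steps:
J = -21 (J = -7*3 = -21)
X(J)/144 = 19/144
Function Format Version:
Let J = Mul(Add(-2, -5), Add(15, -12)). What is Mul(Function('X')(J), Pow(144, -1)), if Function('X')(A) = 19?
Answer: Rational(19, 144) ≈ 0.13194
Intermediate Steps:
J = -21 (J = Mul(-7, 3) = -21)
Mul(Function('X')(J), Pow(144, -1)) = Mul(19, Pow(144, -1)) = Mul(19, Rational(1, 144)) = Rational(19, 144)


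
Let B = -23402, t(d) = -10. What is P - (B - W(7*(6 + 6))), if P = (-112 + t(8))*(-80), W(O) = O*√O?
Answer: 33162 + 168*√21 ≈ 33932.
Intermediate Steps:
W(O) = O^(3/2)
P = 9760 (P = (-112 - 10)*(-80) = -122*(-80) = 9760)
P - (B - W(7*(6 + 6))) = 9760 - (-23402 - (7*(6 + 6))^(3/2)) = 9760 - (-23402 - (7*12)^(3/2)) = 9760 - (-23402 - 84^(3/2)) = 9760 - (-23402 - 168*√21) = 9760 + (23402 + 168*√21) = 33162 + 168*√21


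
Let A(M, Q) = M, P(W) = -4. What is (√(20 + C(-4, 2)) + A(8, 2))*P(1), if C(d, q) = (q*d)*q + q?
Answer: -32 - 4*√6 ≈ -41.798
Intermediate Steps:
C(d, q) = q + d*q² (C(d, q) = (d*q)*q + q = d*q² + q = q + d*q²)
(√(20 + C(-4, 2)) + A(8, 2))*P(1) = (√(20 + 2*(1 - 4*2)) + 8)*(-4) = (√(20 + 2*(1 - 8)) + 8)*(-4) = (√(20 + 2*(-7)) + 8)*(-4) = (√(20 - 14) + 8)*(-4) = (√6 + 8)*(-4) = (8 + √6)*(-4) = -32 - 4*√6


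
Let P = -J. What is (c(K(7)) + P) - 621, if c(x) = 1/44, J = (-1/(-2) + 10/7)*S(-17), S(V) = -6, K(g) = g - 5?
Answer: -187697/308 ≈ -609.41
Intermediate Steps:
K(g) = -5 + g
J = -81/7 (J = (-1/(-2) + 10/7)*(-6) = (-1*(-½) + 10*(⅐))*(-6) = (½ + 10/7)*(-6) = (27/14)*(-6) = -81/7 ≈ -11.571)
c(x) = 1/44
P = 81/7 (P = -1*(-81/7) = 81/7 ≈ 11.571)
(c(K(7)) + P) - 621 = (1/44 + 81/7) - 621 = 3571/308 - 621 = -187697/308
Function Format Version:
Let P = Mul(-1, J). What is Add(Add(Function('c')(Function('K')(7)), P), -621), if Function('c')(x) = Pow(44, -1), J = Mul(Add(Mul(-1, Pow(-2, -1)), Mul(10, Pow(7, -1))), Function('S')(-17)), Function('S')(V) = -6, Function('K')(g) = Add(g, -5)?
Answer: Rational(-187697, 308) ≈ -609.41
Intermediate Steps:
Function('K')(g) = Add(-5, g)
J = Rational(-81, 7) (J = Mul(Add(Mul(-1, Pow(-2, -1)), Mul(10, Pow(7, -1))), -6) = Mul(Add(Mul(-1, Rational(-1, 2)), Mul(10, Rational(1, 7))), -6) = Mul(Add(Rational(1, 2), Rational(10, 7)), -6) = Mul(Rational(27, 14), -6) = Rational(-81, 7) ≈ -11.571)
Function('c')(x) = Rational(1, 44)
P = Rational(81, 7) (P = Mul(-1, Rational(-81, 7)) = Rational(81, 7) ≈ 11.571)
Add(Add(Function('c')(Function('K')(7)), P), -621) = Add(Add(Rational(1, 44), Rational(81, 7)), -621) = Add(Rational(3571, 308), -621) = Rational(-187697, 308)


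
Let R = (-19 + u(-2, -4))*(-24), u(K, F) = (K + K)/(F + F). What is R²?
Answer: 197136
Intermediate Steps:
u(K, F) = K/F (u(K, F) = (2*K)/((2*F)) = (2*K)*(1/(2*F)) = K/F)
R = 444 (R = (-19 - 2/(-4))*(-24) = (-19 - 2*(-¼))*(-24) = (-19 + ½)*(-24) = -37/2*(-24) = 444)
R² = 444² = 197136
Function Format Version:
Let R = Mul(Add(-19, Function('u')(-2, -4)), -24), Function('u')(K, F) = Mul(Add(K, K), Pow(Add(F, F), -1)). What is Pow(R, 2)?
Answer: 197136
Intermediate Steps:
Function('u')(K, F) = Mul(K, Pow(F, -1)) (Function('u')(K, F) = Mul(Mul(2, K), Pow(Mul(2, F), -1)) = Mul(Mul(2, K), Mul(Rational(1, 2), Pow(F, -1))) = Mul(K, Pow(F, -1)))
R = 444 (R = Mul(Add(-19, Mul(-2, Pow(-4, -1))), -24) = Mul(Add(-19, Mul(-2, Rational(-1, 4))), -24) = Mul(Add(-19, Rational(1, 2)), -24) = Mul(Rational(-37, 2), -24) = 444)
Pow(R, 2) = Pow(444, 2) = 197136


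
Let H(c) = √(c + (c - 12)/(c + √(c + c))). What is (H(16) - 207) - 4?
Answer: -211 + √(65 + 16*√2)/√(4 + √2) ≈ -206.98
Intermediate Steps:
H(c) = √(c + (-12 + c)/(c + √2*√c)) (H(c) = √(c + (-12 + c)/(c + √(2*c))) = √(c + (-12 + c)/(c + √2*√c)))
(H(16) - 207) - 4 = (√((-12 + 16 + 16*(16 + √2*√16))/(16 + √2*√16)) - 207) - 4 = (√((-12 + 16 + 16*(16 + √2*4))/(16 + √2*4)) - 207) - 4 = (√((-12 + 16 + 16*(16 + 4*√2))/(16 + 4*√2)) - 207) - 4 = (√((-12 + 16 + (256 + 64*√2))/(16 + 4*√2)) - 207) - 4 = (√((260 + 64*√2)/(16 + 4*√2)) - 207) - 4 = (√(260 + 64*√2)/√(16 + 4*√2) - 207) - 4 = (-207 + √(260 + 64*√2)/√(16 + 4*√2)) - 4 = -211 + √(260 + 64*√2)/√(16 + 4*√2)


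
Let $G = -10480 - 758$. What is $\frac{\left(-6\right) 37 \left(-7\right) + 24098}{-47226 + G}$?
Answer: $- \frac{6413}{14616} \approx -0.43877$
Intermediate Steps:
$G = -11238$ ($G = -10480 - 758 = -11238$)
$\frac{\left(-6\right) 37 \left(-7\right) + 24098}{-47226 + G} = \frac{\left(-6\right) 37 \left(-7\right) + 24098}{-47226 - 11238} = \frac{\left(-222\right) \left(-7\right) + 24098}{-58464} = \left(1554 + 24098\right) \left(- \frac{1}{58464}\right) = 25652 \left(- \frac{1}{58464}\right) = - \frac{6413}{14616}$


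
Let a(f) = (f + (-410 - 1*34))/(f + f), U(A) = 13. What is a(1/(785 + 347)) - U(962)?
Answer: -502633/2 ≈ -2.5132e+5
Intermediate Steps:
a(f) = (-444 + f)/(2*f) (a(f) = (f + (-410 - 34))/((2*f)) = (f - 444)*(1/(2*f)) = (-444 + f)*(1/(2*f)) = (-444 + f)/(2*f))
a(1/(785 + 347)) - U(962) = (-444 + 1/(785 + 347))/(2*(1/(785 + 347))) - 1*13 = (-444 + 1/1132)/(2*(1/1132)) - 13 = (½)*1132*(-502607/1132) - 13 = -502607/2 - 13 = -502633/2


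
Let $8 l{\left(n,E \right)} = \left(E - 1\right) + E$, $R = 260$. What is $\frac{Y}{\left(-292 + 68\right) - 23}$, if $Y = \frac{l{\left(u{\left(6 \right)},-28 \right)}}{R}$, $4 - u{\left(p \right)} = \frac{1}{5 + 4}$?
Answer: $\frac{3}{27040} \approx 0.00011095$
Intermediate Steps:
$u{\left(p \right)} = \frac{35}{9}$ ($u{\left(p \right)} = 4 - \frac{1}{5 + 4} = 4 - \frac{1}{9} = \frac{35}{9}$)
$l{\left(n,E \right)} = - \frac{1}{8} + \frac{E}{4}$ ($l{\left(n,E \right)} = \frac{\left(E - 1\right) + E}{8} = \frac{\left(-1 + E\right) + E}{8} = \frac{-1 + 2 E}{8} = - \frac{1}{8} + \frac{E}{4}$)
$Y = - \frac{57}{2080}$ ($Y = \frac{- \frac{1}{8} + \frac{1}{4} \left(-28\right)}{260} = \left(- \frac{1}{8} - 7\right) \frac{1}{260} = \left(- \frac{57}{8}\right) \frac{1}{260} = - \frac{57}{2080} \approx -0.027404$)
$\frac{Y}{\left(-292 + 68\right) - 23} = - \frac{57}{2080 \left(\left(-292 + 68\right) - 23\right)} = - \frac{57}{2080 \left(-224 - 23\right)} = - \frac{57}{2080 \left(-247\right)} = \left(- \frac{57}{2080}\right) \left(- \frac{1}{247}\right) = \frac{3}{27040}$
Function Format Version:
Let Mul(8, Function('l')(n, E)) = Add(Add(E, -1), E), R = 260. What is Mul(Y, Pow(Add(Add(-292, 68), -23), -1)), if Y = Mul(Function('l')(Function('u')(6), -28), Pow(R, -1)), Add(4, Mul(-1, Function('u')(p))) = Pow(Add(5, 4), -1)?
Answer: Rational(3, 27040) ≈ 0.00011095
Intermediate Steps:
Function('u')(p) = Rational(35, 9) (Function('u')(p) = Add(4, Mul(-1, Pow(Add(5, 4), -1))) = Add(4, Mul(-1, Pow(9, -1))) = Add(4, Mul(-1, Rational(1, 9))) = Add(4, Rational(-1, 9)) = Rational(35, 9))
Function('l')(n, E) = Add(Rational(-1, 8), Mul(Rational(1, 4), E)) (Function('l')(n, E) = Mul(Rational(1, 8), Add(Add(E, -1), E)) = Mul(Rational(1, 8), Add(Add(-1, E), E)) = Mul(Rational(1, 8), Add(-1, Mul(2, E))) = Add(Rational(-1, 8), Mul(Rational(1, 4), E)))
Y = Rational(-57, 2080) (Y = Mul(Add(Rational(-1, 8), Mul(Rational(1, 4), -28)), Pow(260, -1)) = Mul(Add(Rational(-1, 8), -7), Rational(1, 260)) = Mul(Rational(-57, 8), Rational(1, 260)) = Rational(-57, 2080) ≈ -0.027404)
Mul(Y, Pow(Add(Add(-292, 68), -23), -1)) = Mul(Rational(-57, 2080), Pow(Add(Add(-292, 68), -23), -1)) = Mul(Rational(-57, 2080), Pow(Add(-224, -23), -1)) = Mul(Rational(-57, 2080), Pow(-247, -1)) = Mul(Rational(-57, 2080), Rational(-1, 247)) = Rational(3, 27040)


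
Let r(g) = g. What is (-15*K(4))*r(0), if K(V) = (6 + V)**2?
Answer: 0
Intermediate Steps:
(-15*K(4))*r(0) = -15*(6 + 4)**2*0 = -15*10**2*0 = -15*100*0 = -1500*0 = 0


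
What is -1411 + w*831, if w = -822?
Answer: -684493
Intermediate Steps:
-1411 + w*831 = -1411 - 822*831 = -1411 - 683082 = -684493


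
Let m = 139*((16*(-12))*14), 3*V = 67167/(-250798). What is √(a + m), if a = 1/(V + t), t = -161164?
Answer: 5*I*√24416800256059033852664230/40419631261 ≈ 611.25*I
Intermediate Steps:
V = -22389/250798 (V = (67167/(-250798))/3 = (67167*(-1/250798))/3 = (⅓)*(-67167/250798) = -22389/250798 ≈ -0.089271)
m = -373632 (m = 139*(-192*14) = 139*(-2688) = -373632)
a = -250798/40419631261 (a = 1/(-22389/250798 - 161164) = 1/(-40419631261/250798) = -250798/40419631261 ≈ -6.2049e-6)
√(a + m) = √(-250798/40419631261 - 373632) = √(-15102067667560750/40419631261) = 5*I*√24416800256059033852664230/40419631261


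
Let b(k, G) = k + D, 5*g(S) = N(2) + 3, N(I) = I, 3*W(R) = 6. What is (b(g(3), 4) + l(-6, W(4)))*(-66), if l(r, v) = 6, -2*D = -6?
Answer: -660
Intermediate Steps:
D = 3 (D = -1/2*(-6) = 3)
W(R) = 2 (W(R) = (1/3)*6 = 2)
g(S) = 1 (g(S) = (2 + 3)/5 = (1/5)*5 = 1)
b(k, G) = 3 + k (b(k, G) = k + 3 = 3 + k)
(b(g(3), 4) + l(-6, W(4)))*(-66) = ((3 + 1) + 6)*(-66) = (4 + 6)*(-66) = 10*(-66) = -660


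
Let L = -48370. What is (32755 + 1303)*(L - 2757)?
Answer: -1741283366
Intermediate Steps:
(32755 + 1303)*(L - 2757) = (32755 + 1303)*(-48370 - 2757) = 34058*(-51127) = -1741283366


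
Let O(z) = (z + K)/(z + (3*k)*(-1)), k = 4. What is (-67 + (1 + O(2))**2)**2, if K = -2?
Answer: 4356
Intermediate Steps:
O(z) = (-2 + z)/(-12 + z) (O(z) = (z - 2)/(z + (3*4)*(-1)) = (-2 + z)/(z + 12*(-1)) = (-2 + z)/(z - 12) = (-2 + z)/(-12 + z))
(-67 + (1 + O(2))**2)**2 = (-67 + (1 + (-2 + 2)/(-12 + 2))**2)**2 = (-67 + (1 + 0/(-10))**2)**2 = (-67 + (1 - 1/10*0)**2)**2 = (-67 + (1 + 0)**2)**2 = (-67 + 1**2)**2 = (-67 + 1)**2 = (-66)**2 = 4356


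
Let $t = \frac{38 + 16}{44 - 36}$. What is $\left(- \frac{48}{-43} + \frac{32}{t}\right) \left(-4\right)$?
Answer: $- \frac{27200}{1161} \approx -23.428$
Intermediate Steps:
$t = \frac{27}{4}$ ($t = \frac{54}{8} = 54 \cdot \frac{1}{8} = \frac{27}{4} \approx 6.75$)
$\left(- \frac{48}{-43} + \frac{32}{t}\right) \left(-4\right) = \left(- \frac{48}{-43} + \frac{32}{\frac{27}{4}}\right) \left(-4\right) = \left(\left(-48\right) \left(- \frac{1}{43}\right) + 32 \cdot \frac{4}{27}\right) \left(-4\right) = \left(\frac{48}{43} + \frac{128}{27}\right) \left(-4\right) = \frac{6800}{1161} \left(-4\right) = - \frac{27200}{1161}$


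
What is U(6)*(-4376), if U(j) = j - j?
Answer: 0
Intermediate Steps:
U(j) = 0
U(6)*(-4376) = 0*(-4376) = 0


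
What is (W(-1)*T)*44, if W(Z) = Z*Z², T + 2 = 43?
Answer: -1804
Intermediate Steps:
T = 41 (T = -2 + 43 = 41)
W(Z) = Z³
(W(-1)*T)*44 = ((-1)³*41)*44 = -1*41*44 = -41*44 = -1804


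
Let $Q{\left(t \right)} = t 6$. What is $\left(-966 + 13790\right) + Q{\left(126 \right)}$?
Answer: $13580$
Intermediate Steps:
$Q{\left(t \right)} = 6 t$
$\left(-966 + 13790\right) + Q{\left(126 \right)} = \left(-966 + 13790\right) + 6 \cdot 126 = 12824 + 756 = 13580$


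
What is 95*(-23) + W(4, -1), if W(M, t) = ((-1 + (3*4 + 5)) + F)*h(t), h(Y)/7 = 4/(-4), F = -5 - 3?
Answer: -2241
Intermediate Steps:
F = -8
h(Y) = -7 (h(Y) = 7*(4/(-4)) = 7*(4*(-¼)) = 7*(-1) = -7)
W(M, t) = -56 (W(M, t) = ((-1 + (3*4 + 5)) - 8)*(-7) = ((-1 + (12 + 5)) - 8)*(-7) = ((-1 + 17) - 8)*(-7) = (16 - 8)*(-7) = 8*(-7) = -56)
95*(-23) + W(4, -1) = 95*(-23) - 56 = -2185 - 56 = -2241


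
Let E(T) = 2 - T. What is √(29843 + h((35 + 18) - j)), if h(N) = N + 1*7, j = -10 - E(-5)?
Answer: 4*√1870 ≈ 172.97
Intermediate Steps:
j = -17 (j = -10 - (2 - 1*(-5)) = -10 - (2 + 5) = -10 - 1*7 = -10 - 7 = -17)
h(N) = 7 + N (h(N) = N + 7 = 7 + N)
√(29843 + h((35 + 18) - j)) = √(29843 + (7 + ((35 + 18) - 1*(-17)))) = √(29843 + (7 + (53 + 17))) = √(29843 + (7 + 70)) = √(29843 + 77) = √29920 = 4*√1870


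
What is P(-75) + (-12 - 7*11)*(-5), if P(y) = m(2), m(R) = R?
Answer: 447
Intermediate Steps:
P(y) = 2
P(-75) + (-12 - 7*11)*(-5) = 2 + (-12 - 7*11)*(-5) = 2 + (-12 - 77)*(-5) = 2 - 89*(-5) = 2 + 445 = 447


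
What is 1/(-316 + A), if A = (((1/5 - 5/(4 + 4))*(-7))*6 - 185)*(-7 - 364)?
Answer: 20/1233933 ≈ 1.6208e-5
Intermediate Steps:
A = 1240253/20 (A = (((1*(1/5) - 5/8)*(-7))*6 - 185)*(-371) = (((1/5 - 5*1/8)*(-7))*6 - 185)*(-371) = (((1/5 - 5/8)*(-7))*6 - 185)*(-371) = (-17/40*(-7)*6 - 185)*(-371) = ((119/40)*6 - 185)*(-371) = (357/20 - 185)*(-371) = -3343/20*(-371) = 1240253/20 ≈ 62013.)
1/(-316 + A) = 1/(-316 + 1240253/20) = 1/(1233933/20) = 20/1233933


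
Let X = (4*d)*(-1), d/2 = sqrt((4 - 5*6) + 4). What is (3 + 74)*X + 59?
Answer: 59 - 616*I*sqrt(22) ≈ 59.0 - 2889.3*I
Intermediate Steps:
d = 2*I*sqrt(22) (d = 2*sqrt((4 - 5*6) + 4) = 2*sqrt((4 - 30) + 4) = 2*sqrt(-26 + 4) = 2*sqrt(-22) = 2*(I*sqrt(22)) = 2*I*sqrt(22) ≈ 9.3808*I)
X = -8*I*sqrt(22) (X = (4*(2*I*sqrt(22)))*(-1) = (8*I*sqrt(22))*(-1) = -8*I*sqrt(22) ≈ -37.523*I)
(3 + 74)*X + 59 = (3 + 74)*(-8*I*sqrt(22)) + 59 = 77*(-8*I*sqrt(22)) + 59 = -616*I*sqrt(22) + 59 = 59 - 616*I*sqrt(22)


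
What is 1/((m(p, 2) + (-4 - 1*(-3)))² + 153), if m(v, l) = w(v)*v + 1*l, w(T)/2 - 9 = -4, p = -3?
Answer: 1/994 ≈ 0.0010060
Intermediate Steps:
w(T) = 10 (w(T) = 18 + 2*(-4) = 18 - 8 = 10)
m(v, l) = l + 10*v (m(v, l) = 10*v + 1*l = 10*v + l = l + 10*v)
1/((m(p, 2) + (-4 - 1*(-3)))² + 153) = 1/(((2 + 10*(-3)) + (-4 - 1*(-3)))² + 153) = 1/(((2 - 30) + (-4 + 3))² + 153) = 1/((-28 - 1)² + 153) = 1/((-29)² + 153) = 1/(841 + 153) = 1/994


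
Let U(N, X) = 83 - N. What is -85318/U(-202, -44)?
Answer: -85318/285 ≈ -299.36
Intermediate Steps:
-85318/U(-202, -44) = -85318/(83 - 1*(-202)) = -85318/(83 + 202) = -85318/285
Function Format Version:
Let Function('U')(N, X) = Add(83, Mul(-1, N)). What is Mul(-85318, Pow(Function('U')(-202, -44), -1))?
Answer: Rational(-85318, 285) ≈ -299.36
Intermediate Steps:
Mul(-85318, Pow(Function('U')(-202, -44), -1)) = Mul(-85318, Pow(Add(83, Mul(-1, -202)), -1)) = Mul(-85318, Pow(Add(83, 202), -1)) = Mul(-85318, Pow(285, -1)) = Mul(-85318, Rational(1, 285)) = Rational(-85318, 285)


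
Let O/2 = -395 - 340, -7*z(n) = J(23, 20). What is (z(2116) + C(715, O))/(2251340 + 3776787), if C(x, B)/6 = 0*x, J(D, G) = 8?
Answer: -8/42196889 ≈ -1.8959e-7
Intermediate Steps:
z(n) = -8/7 (z(n) = -⅐*8 = -8/7)
O = -1470 (O = 2*(-395 - 340) = 2*(-735) = -1470)
C(x, B) = 0 (C(x, B) = 6*(0*x) = 6*0 = 0)
(z(2116) + C(715, O))/(2251340 + 3776787) = (-8/7 + 0)/(2251340 + 3776787) = -8/7/6028127 = -8/7*1/6028127 = -8/42196889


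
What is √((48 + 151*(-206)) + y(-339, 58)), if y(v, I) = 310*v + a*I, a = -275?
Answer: I*√152098 ≈ 390.0*I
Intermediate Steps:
y(v, I) = -275*I + 310*v (y(v, I) = 310*v - 275*I = -275*I + 310*v)
√((48 + 151*(-206)) + y(-339, 58)) = √((48 + 151*(-206)) + (-275*58 + 310*(-339))) = √((48 - 31106) + (-15950 - 105090)) = √(-31058 - 121040) = √(-152098) = I*√152098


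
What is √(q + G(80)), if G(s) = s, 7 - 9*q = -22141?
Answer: 2*√5717/3 ≈ 50.407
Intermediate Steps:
q = 22148/9 (q = 7/9 - ⅑*(-22141) = 7/9 + 22141/9 = 22148/9 ≈ 2460.9)
√(q + G(80)) = √(22148/9 + 80) = √(22868/9) = 2*√5717/3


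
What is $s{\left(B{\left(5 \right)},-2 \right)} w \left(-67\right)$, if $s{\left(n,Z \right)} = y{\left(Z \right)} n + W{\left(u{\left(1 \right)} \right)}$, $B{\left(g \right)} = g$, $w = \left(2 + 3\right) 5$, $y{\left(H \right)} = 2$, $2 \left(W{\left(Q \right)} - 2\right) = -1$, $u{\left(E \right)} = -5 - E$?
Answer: $- \frac{38525}{2} \approx -19263.0$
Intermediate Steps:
$W{\left(Q \right)} = \frac{3}{2}$ ($W{\left(Q \right)} = 2 + \frac{1}{2} \left(-1\right) = 2 - \frac{1}{2} = \frac{3}{2}$)
$w = 25$ ($w = 5 \cdot 5 = 25$)
$s{\left(n,Z \right)} = \frac{3}{2} + 2 n$ ($s{\left(n,Z \right)} = 2 n + \frac{3}{2} = \frac{3}{2} + 2 n$)
$s{\left(B{\left(5 \right)},-2 \right)} w \left(-67\right) = \left(\frac{3}{2} + 2 \cdot 5\right) 25 \left(-67\right) = \left(\frac{3}{2} + 10\right) 25 \left(-67\right) = \frac{23}{2} \cdot 25 \left(-67\right) = \frac{575}{2} \left(-67\right) = - \frac{38525}{2}$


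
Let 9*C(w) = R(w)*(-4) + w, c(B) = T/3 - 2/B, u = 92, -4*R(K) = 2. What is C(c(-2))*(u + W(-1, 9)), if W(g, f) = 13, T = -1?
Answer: 280/9 ≈ 31.111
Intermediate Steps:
R(K) = -1/2 (R(K) = -1/4*2 = -1/2)
c(B) = -1/3 - 2/B
C(w) = 2/9 + w/9 (C(w) = (-1/2*(-4) + w)/9 = (2 + w)/9 = 2/9 + w/9)
C(c(-2))*(u + W(-1, 9)) = (2/9 + ((1/3)*(-6 - 1*(-2))/(-2))/9)*(92 + 13) = (2/9 + ((1/3)*(-1/2)*(-6 + 2))/9)*105 = (2/9 + ((1/3)*(-1/2)*(-4))/9)*105 = (2/9 + (1/9)*(2/3))*105 = (2/9 + 2/27)*105 = (8/27)*105 = 280/9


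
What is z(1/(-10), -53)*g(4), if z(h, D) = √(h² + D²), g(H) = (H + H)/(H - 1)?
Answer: 4*√280901/15 ≈ 141.33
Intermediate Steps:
g(H) = 2*H/(-1 + H) (g(H) = (2*H)/(-1 + H) = 2*H/(-1 + H))
z(h, D) = √(D² + h²)
z(1/(-10), -53)*g(4) = √((-53)² + (1/(-10))²)*(2*4/(-1 + 4)) = √(2809 + (-⅒)²)*(2*4/3) = √(2809 + 1/100)*(2*4*(⅓)) = √(280901/100)*(8/3) = (√280901/10)*(8/3) = 4*√280901/15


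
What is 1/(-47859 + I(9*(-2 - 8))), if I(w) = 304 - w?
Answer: -1/47465 ≈ -2.1068e-5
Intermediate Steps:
1/(-47859 + I(9*(-2 - 8))) = 1/(-47859 + (304 - 9*(-2 - 8))) = 1/(-47859 + (304 - 9*(-10))) = 1/(-47859 + (304 - 1*(-90))) = 1/(-47859 + (304 + 90)) = 1/(-47859 + 394) = 1/(-47465) = -1/47465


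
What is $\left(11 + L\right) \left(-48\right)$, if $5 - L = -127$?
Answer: $-6864$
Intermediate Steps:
$L = 132$ ($L = 5 - -127 = 5 + 127 = 132$)
$\left(11 + L\right) \left(-48\right) = \left(11 + 132\right) \left(-48\right) = 143 \left(-48\right) = -6864$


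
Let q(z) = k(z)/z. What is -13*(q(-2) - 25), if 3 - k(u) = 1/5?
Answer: 1716/5 ≈ 343.20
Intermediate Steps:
k(u) = 14/5 (k(u) = 3 - 1/5 = 14/5)
q(z) = 14/(5*z)
-13*(q(-2) - 25) = -13*((14/5)/(-2) - 25) = -13*((14/5)*(-1/2) - 25) = -13*(-7/5 - 25) = -13*(-132/5) = 1716/5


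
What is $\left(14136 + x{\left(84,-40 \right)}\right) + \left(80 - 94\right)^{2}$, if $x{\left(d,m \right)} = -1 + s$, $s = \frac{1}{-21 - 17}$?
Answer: $\frac{544577}{38} \approx 14331.0$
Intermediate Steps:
$s = - \frac{1}{38}$ ($s = \frac{1}{-38} = - \frac{1}{38} \approx -0.026316$)
$x{\left(d,m \right)} = - \frac{39}{38}$ ($x{\left(d,m \right)} = -1 - \frac{1}{38} = - \frac{39}{38}$)
$\left(14136 + x{\left(84,-40 \right)}\right) + \left(80 - 94\right)^{2} = \left(14136 - \frac{39}{38}\right) + \left(80 - 94\right)^{2} = \frac{537129}{38} + \left(-14\right)^{2} = \frac{537129}{38} + 196 = \frac{544577}{38}$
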